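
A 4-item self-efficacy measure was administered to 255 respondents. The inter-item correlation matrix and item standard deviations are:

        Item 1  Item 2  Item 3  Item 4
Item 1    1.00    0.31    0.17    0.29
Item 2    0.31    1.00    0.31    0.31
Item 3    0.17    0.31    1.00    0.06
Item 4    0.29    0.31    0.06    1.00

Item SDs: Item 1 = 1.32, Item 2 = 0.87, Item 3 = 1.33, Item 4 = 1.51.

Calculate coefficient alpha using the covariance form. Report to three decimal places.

Σσ²ᵢ = 1.32² + 0.87² + 1.33² + 1.51² = 6.5483
Covariances σ_ij = r_ij · s_i · s_j:
  σ(Item 1,Item 2) = 0.31 × 1.32 × 0.87 = 0.3560
  σ(Item 1,Item 3) = 0.17 × 1.32 × 1.33 = 0.2985
  σ(Item 1,Item 4) = 0.29 × 1.32 × 1.51 = 0.5780
  σ(Item 2,Item 3) = 0.31 × 0.87 × 1.33 = 0.3587
  σ(Item 2,Item 4) = 0.31 × 0.87 × 1.51 = 0.4072
  σ(Item 3,Item 4) = 0.06 × 1.33 × 1.51 = 0.1205
σ²_T = Σσ²ᵢ + 2·Σσ_ij = 6.5483 + 2 × 2.1189 = 10.7861
α = (4/3)·(1 − 6.5483/10.7861) = 0.524

coefficient alpha = 0.524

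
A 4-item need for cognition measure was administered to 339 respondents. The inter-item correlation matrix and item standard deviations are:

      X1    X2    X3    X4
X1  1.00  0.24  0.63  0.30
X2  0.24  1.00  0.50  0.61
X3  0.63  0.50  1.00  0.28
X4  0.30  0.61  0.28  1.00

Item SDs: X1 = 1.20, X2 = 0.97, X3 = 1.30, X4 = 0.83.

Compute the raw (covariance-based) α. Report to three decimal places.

Σσ²ᵢ = 1.20² + 0.97² + 1.30² + 0.83² = 4.7598
Covariances σ_ij = r_ij · s_i · s_j:
  σ(X1,X2) = 0.24 × 1.20 × 0.97 = 0.2794
  σ(X1,X3) = 0.63 × 1.20 × 1.30 = 0.9828
  σ(X1,X4) = 0.30 × 1.20 × 0.83 = 0.2988
  σ(X2,X3) = 0.50 × 0.97 × 1.30 = 0.6305
  σ(X2,X4) = 0.61 × 0.97 × 0.83 = 0.4911
  σ(X3,X4) = 0.28 × 1.30 × 0.83 = 0.3021
σ²_T = Σσ²ᵢ + 2·Σσ_ij = 4.7598 + 2 × 2.9847 = 10.7292
α = (4/3)·(1 − 4.7598/10.7292) = 0.742

α = 0.742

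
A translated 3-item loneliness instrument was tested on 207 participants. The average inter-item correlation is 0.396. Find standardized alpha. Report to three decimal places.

Standardized α = k·r̄ / (1 + (k−1)·r̄) = 3 × 0.396 / (1 + 2 × 0.396)
  = 1.1880 / 1.7920 = 0.663

standardized alpha = 0.663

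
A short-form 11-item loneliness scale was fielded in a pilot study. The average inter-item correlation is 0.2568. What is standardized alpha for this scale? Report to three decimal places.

Standardized α = k·r̄ / (1 + (k−1)·r̄) = 11 × 0.2568 / (1 + 10 × 0.2568)
  = 2.8248 / 3.5680 = 0.792

standardized alpha = 0.792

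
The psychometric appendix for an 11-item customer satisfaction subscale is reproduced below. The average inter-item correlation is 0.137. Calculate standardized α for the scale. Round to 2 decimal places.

Standardized α = k·r̄ / (1 + (k−1)·r̄) = 11 × 0.137 / (1 + 10 × 0.137)
  = 1.5070 / 2.3700 = 0.64

α = 0.64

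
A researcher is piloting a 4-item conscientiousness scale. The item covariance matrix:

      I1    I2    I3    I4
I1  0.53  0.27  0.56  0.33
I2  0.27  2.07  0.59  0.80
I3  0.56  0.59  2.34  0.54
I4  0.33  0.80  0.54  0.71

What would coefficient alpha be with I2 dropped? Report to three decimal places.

α = 0.666

Remaining items: I1, I3, I4 (k = 3).
Σσ²ᵢ = 0.53 + 2.34 + 0.71 = 3.58
total variance = 3.58 + 2 × 1.43 = 6.44
α (item deleted) = (3/2)·(1 − 3.58/6.44) = 0.666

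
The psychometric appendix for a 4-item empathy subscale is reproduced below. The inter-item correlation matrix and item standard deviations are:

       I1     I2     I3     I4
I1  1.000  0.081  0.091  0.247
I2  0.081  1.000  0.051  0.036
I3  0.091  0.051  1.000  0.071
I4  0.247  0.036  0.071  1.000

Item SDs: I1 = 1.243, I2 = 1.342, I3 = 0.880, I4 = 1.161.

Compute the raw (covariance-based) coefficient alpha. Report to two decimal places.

Σσ²ᵢ = 1.243² + 1.342² + 0.880² + 1.161² = 5.4683
Covariances σ_ij = r_ij · s_i · s_j:
  σ(I1,I2) = 0.081 × 1.243 × 1.342 = 0.1351
  σ(I1,I3) = 0.091 × 1.243 × 0.880 = 0.0995
  σ(I1,I4) = 0.247 × 1.243 × 1.161 = 0.3565
  σ(I2,I3) = 0.051 × 1.342 × 0.880 = 0.0602
  σ(I2,I4) = 0.036 × 1.342 × 1.161 = 0.0561
  σ(I3,I4) = 0.071 × 0.880 × 1.161 = 0.0725
σ²_T = Σσ²ᵢ + 2·Σσ_ij = 5.4683 + 2 × 0.7799 = 7.0281
α = (4/3)·(1 − 5.4683/7.0281) = 0.30

α = 0.30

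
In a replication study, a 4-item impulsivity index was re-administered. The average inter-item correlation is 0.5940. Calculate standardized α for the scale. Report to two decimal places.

α = 0.85

Standardized α = k·r̄ / (1 + (k−1)·r̄) = 4 × 0.5940 / (1 + 3 × 0.5940)
  = 2.3760 / 2.7820 = 0.85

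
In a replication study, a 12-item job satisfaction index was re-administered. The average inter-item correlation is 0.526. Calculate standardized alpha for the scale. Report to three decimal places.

Standardized α = k·r̄ / (1 + (k−1)·r̄) = 12 × 0.526 / (1 + 11 × 0.526)
  = 6.3120 / 6.7860 = 0.930

standardized alpha = 0.930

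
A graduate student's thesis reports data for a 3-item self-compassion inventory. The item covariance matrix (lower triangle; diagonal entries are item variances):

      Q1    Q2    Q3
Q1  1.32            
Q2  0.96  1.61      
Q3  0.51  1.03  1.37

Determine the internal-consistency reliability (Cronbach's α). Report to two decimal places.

α = 0.81

ΣVar(i) = 1.32 + 1.61 + 1.37 = 4.30
Sum of off-diagonal covariances = 2.50
Var(T) = 4.30 + 2 × 2.50 = 9.30
α = (k/(k−1))·(1 − ΣVar(i)/Var(T)) = (3/2)·(1 − 4.30/9.30) = 0.81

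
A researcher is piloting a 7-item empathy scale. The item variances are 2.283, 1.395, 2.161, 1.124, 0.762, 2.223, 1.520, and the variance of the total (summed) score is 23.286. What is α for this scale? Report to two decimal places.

α = 0.59

Σσᵢ² = 2.283 + 1.395 + 2.161 + 1.124 + 0.762 + 2.223 + 1.520 = 11.468
α = (k/(k−1))·(1 − Σσᵢ²/total variance) = (7/6)·(1 − 11.468/23.286) = 0.59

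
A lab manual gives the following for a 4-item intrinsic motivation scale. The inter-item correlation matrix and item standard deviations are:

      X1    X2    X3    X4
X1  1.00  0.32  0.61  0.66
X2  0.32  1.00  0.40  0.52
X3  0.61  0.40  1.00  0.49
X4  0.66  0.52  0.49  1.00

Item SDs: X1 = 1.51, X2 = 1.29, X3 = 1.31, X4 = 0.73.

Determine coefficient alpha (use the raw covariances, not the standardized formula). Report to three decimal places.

Σσ²ᵢ = 1.51² + 1.29² + 1.31² + 0.73² = 6.1932
Covariances σ_ij = r_ij · s_i · s_j:
  σ(X1,X2) = 0.32 × 1.51 × 1.29 = 0.6233
  σ(X1,X3) = 0.61 × 1.51 × 1.31 = 1.2066
  σ(X1,X4) = 0.66 × 1.51 × 0.73 = 0.7275
  σ(X2,X3) = 0.40 × 1.29 × 1.31 = 0.6760
  σ(X2,X4) = 0.52 × 1.29 × 0.73 = 0.4897
  σ(X3,X4) = 0.49 × 1.31 × 0.73 = 0.4686
σ²_T = Σσ²ᵢ + 2·Σσ_ij = 6.1932 + 2 × 4.1917 = 14.5766
α = (4/3)·(1 − 6.1932/14.5766) = 0.767

coefficient alpha = 0.767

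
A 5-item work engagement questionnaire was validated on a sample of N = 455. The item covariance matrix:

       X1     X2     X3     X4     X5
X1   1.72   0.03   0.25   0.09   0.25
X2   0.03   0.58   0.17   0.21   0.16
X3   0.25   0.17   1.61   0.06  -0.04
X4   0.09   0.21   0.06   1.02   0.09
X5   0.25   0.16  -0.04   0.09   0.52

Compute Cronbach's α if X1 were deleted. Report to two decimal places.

α = 0.34

Remaining items: X2, X3, X4, X5 (k = 4).
Σσᵢ² = 0.58 + 1.61 + 1.02 + 0.52 = 3.73
Var(T) = 3.73 + 2 × 0.65 = 5.03
α (item deleted) = (4/3)·(1 − 3.73/5.03) = 0.34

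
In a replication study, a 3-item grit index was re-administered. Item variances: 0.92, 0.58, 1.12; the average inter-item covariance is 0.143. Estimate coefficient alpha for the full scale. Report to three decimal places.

α = 0.370

sum of item variances = 0.92 + 0.58 + 1.12 = 2.62
Sum of the 3 distinct covariances = 3 × 0.143 = 0.429
total variance = sum of item variances + 2·Σcov = 2.62 + 2 × 0.429 = 3.478
α = (3/2)·(1 − 2.62/3.478) = 0.370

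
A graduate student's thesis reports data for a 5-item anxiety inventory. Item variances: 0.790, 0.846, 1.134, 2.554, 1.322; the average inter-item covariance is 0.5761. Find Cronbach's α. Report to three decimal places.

Σσ²ᵢ = 0.790 + 0.846 + 1.134 + 2.554 + 1.322 = 6.646
Sum of the 10 distinct covariances = 10 × 0.5761 = 5.7610
total variance = Σσ²ᵢ + 2·Σcov = 6.646 + 2 × 5.7610 = 18.1680
α = (5/4)·(1 − 6.646/18.1680) = 0.793

Cronbach's α = 0.793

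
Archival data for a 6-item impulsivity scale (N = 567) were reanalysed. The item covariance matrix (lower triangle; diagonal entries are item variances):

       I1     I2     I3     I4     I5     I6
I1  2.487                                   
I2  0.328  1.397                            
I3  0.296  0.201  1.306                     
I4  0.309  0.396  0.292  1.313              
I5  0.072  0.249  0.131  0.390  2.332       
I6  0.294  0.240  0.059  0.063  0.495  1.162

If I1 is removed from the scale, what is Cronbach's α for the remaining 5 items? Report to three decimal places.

α = 0.502

Remaining items: I2, I3, I4, I5, I6 (k = 5).
Σσ²ᵢ = 1.397 + 1.306 + 1.313 + 2.332 + 1.162 = 7.510
total variance = 7.510 + 2 × 2.516 = 12.542
α (item deleted) = (5/4)·(1 − 7.510/12.542) = 0.502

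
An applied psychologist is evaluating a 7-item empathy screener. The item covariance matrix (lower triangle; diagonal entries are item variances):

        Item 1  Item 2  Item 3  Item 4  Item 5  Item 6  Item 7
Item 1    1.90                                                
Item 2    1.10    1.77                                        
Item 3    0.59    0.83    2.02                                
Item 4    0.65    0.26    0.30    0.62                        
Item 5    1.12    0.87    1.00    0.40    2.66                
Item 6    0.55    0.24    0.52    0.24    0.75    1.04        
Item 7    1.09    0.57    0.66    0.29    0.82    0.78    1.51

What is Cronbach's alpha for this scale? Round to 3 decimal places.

Σσ²ᵢ = 1.90 + 1.77 + 2.02 + 0.62 + 2.66 + 1.04 + 1.51 = 11.52
Σ_{i<j} σ_ij = 13.63
σ²_T = 11.52 + 2 × 13.63 = 38.78
α = (k/(k−1))·(1 − Σσ²ᵢ/σ²_T) = (7/6)·(1 − 11.52/38.78) = 0.820

Cronbach's alpha = 0.820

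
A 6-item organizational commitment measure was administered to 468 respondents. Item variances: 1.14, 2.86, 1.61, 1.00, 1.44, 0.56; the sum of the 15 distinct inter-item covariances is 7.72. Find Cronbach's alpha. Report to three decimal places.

α = 0.770

sum of item variances = 1.14 + 2.86 + 1.61 + 1.00 + 1.44 + 0.56 = 8.61
Sum of distinct covariances = 7.72
Var(T) = sum of item variances + 2·Σcov = 8.61 + 2 × 7.72 = 24.05
α = (6/5)·(1 − 8.61/24.05) = 0.770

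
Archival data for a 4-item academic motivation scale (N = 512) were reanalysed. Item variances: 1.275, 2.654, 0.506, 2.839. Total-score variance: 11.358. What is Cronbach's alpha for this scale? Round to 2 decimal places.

α = 0.48

ΣVar(i) = 1.275 + 2.654 + 0.506 + 2.839 = 7.274
α = (k/(k−1))·(1 − ΣVar(i)/total variance) = (4/3)·(1 − 7.274/11.358) = 0.48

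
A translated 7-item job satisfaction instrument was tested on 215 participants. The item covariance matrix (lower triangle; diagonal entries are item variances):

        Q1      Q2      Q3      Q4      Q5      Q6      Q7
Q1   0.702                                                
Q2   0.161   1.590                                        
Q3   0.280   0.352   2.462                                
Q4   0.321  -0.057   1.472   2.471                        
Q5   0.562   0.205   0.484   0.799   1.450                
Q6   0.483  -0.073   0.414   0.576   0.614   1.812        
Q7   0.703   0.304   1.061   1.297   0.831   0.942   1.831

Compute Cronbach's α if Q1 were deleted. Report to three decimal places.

Cronbach's α = 0.736

Remaining items: Q2, Q3, Q4, Q5, Q6, Q7 (k = 6).
sum of item variances = 1.590 + 2.462 + 2.471 + 1.450 + 1.812 + 1.831 = 11.616
Var(T) = 11.616 + 2 × 9.221 = 30.058
α (item deleted) = (6/5)·(1 − 11.616/30.058) = 0.736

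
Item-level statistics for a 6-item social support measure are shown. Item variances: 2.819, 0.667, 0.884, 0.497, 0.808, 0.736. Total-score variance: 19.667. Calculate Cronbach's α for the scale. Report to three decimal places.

α = 0.809

Σσᵢ² = 2.819 + 0.667 + 0.884 + 0.497 + 0.808 + 0.736 = 6.411
α = (k/(k−1))·(1 − Σσᵢ²/Var(T)) = (6/5)·(1 − 6.411/19.667) = 0.809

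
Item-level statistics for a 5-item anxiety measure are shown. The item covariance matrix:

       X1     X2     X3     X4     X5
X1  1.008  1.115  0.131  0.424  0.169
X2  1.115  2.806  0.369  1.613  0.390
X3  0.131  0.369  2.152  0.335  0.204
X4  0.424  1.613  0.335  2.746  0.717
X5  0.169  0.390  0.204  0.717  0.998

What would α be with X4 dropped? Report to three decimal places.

Remaining items: X1, X2, X3, X5 (k = 4).
ΣVar(i) = 1.008 + 2.806 + 2.152 + 0.998 = 6.964
σ²_T = 6.964 + 2 × 2.378 = 11.720
α (item deleted) = (4/3)·(1 − 6.964/11.720) = 0.541

α = 0.541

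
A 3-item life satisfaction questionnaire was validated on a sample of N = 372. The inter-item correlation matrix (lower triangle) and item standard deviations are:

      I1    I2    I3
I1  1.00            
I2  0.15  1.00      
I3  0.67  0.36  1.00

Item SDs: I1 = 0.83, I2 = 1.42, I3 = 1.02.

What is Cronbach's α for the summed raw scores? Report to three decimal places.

α = 0.605

Σσ²ᵢ = 0.83² + 1.42² + 1.02² = 3.7457
Covariances σ_ij = r_ij · s_i · s_j:
  σ(I1,I2) = 0.15 × 0.83 × 1.42 = 0.1768
  σ(I1,I3) = 0.67 × 0.83 × 1.02 = 0.5672
  σ(I2,I3) = 0.36 × 1.42 × 1.02 = 0.5214
σ²_T = Σσ²ᵢ + 2·Σσ_ij = 3.7457 + 2 × 1.2654 = 6.2765
α = (3/2)·(1 − 3.7457/6.2765) = 0.605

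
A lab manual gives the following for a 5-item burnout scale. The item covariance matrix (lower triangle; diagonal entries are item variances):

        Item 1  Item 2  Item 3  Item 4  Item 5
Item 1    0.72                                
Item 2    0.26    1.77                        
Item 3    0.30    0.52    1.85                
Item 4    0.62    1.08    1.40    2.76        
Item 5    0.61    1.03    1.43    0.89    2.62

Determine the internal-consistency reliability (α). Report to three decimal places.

α = 0.783

sum of item variances = 0.72 + 1.77 + 1.85 + 2.76 + 2.62 = 9.72
Sum of the distinct covariances = 8.14
total variance = 9.72 + 2 × 8.14 = 26.00
α = (k/(k−1))·(1 − sum of item variances/total variance) = (5/4)·(1 − 9.72/26.00) = 0.783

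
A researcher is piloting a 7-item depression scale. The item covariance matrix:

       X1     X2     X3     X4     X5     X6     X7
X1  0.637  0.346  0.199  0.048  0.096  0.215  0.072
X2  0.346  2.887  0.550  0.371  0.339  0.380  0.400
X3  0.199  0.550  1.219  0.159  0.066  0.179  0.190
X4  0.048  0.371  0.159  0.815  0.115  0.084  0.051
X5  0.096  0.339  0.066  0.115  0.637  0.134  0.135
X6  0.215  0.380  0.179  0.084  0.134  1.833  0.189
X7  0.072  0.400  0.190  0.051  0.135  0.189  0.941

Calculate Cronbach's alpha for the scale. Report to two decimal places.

α = 0.57

sum of item variances = 0.637 + 2.887 + 1.219 + 0.815 + 0.637 + 1.833 + 0.941 = 8.969
Sum of the distinct covariances = 4.318
total variance = 8.969 + 2 × 4.318 = 17.605
α = (k/(k−1))·(1 − sum of item variances/total variance) = (7/6)·(1 − 8.969/17.605) = 0.57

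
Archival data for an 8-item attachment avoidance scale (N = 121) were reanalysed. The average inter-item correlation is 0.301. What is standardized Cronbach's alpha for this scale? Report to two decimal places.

standardized Cronbach's alpha = 0.78

Standardized α = k·r̄ / (1 + (k−1)·r̄) = 8 × 0.301 / (1 + 7 × 0.301)
  = 2.4080 / 3.1070 = 0.78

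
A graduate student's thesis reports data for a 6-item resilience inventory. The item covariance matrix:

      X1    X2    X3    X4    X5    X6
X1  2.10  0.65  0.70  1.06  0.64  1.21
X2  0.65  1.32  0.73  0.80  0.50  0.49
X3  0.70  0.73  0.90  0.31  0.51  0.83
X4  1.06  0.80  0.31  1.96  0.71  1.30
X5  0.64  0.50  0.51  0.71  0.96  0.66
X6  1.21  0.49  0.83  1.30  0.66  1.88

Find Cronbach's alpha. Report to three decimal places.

Σσ²ᵢ = 2.10 + 1.32 + 0.90 + 1.96 + 0.96 + 1.88 = 9.12
Sum of the distinct covariances = 11.10
σ²_T = 9.12 + 2 × 11.10 = 31.32
α = (k/(k−1))·(1 − Σσ²ᵢ/σ²_T) = (6/5)·(1 − 9.12/31.32) = 0.851

Cronbach's alpha = 0.851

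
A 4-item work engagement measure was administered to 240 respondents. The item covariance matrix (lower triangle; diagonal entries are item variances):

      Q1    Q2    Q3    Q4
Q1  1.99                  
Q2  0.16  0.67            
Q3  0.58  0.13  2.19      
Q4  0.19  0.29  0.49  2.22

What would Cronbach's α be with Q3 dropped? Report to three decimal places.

Remaining items: Q1, Q2, Q4 (k = 3).
Σσ²ᵢ = 1.99 + 0.67 + 2.22 = 4.88
σ²_T = 4.88 + 2 × 0.64 = 6.16
α (item deleted) = (3/2)·(1 − 4.88/6.16) = 0.312

α = 0.312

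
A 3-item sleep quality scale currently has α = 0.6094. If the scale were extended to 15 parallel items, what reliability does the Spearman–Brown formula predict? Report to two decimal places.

Length factor m = 15/3 = 5.0000
α' = m·α / (1 + (m−1)·α)
   = 15/3 × 0.6094 / (1 + (15/3 − 1) × 0.6094)
   = 3.0470 / 3.4376 = 0.89

predicted reliability = 0.89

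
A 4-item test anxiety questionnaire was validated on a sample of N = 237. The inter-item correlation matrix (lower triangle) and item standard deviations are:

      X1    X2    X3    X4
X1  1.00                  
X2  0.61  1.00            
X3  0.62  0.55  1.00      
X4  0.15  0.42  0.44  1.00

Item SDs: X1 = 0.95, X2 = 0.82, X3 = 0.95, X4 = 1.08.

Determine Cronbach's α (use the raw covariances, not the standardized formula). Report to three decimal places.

Cronbach's α = 0.763

Σσ²ᵢ = 0.95² + 0.82² + 0.95² + 1.08² = 3.6438
Covariances σ_ij = r_ij · s_i · s_j:
  σ(X1,X2) = 0.61 × 0.95 × 0.82 = 0.4752
  σ(X1,X3) = 0.62 × 0.95 × 0.95 = 0.5595
  σ(X1,X4) = 0.15 × 0.95 × 1.08 = 0.1539
  σ(X2,X3) = 0.55 × 0.82 × 0.95 = 0.4284
  σ(X2,X4) = 0.42 × 0.82 × 1.08 = 0.3720
  σ(X3,X4) = 0.44 × 0.95 × 1.08 = 0.4514
σ²_T = Σσ²ᵢ + 2·Σσ_ij = 3.6438 + 2 × 2.4404 = 8.5246
α = (4/3)·(1 − 3.6438/8.5246) = 0.763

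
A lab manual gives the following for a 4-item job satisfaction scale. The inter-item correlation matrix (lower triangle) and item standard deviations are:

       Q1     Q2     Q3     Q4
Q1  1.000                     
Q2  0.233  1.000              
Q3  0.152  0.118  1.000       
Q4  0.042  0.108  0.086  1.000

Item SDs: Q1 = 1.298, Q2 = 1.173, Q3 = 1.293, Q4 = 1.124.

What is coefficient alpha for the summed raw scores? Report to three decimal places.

coefficient alpha = 0.362

Σσ²ᵢ = 1.298² + 1.173² + 1.293² + 1.124² = 5.9960
Covariances σ_ij = r_ij · s_i · s_j:
  σ(Q1,Q2) = 0.233 × 1.298 × 1.173 = 0.3548
  σ(Q1,Q3) = 0.152 × 1.298 × 1.293 = 0.2551
  σ(Q1,Q4) = 0.042 × 1.298 × 1.124 = 0.0613
  σ(Q2,Q3) = 0.118 × 1.173 × 1.293 = 0.1790
  σ(Q2,Q4) = 0.108 × 1.173 × 1.124 = 0.1424
  σ(Q3,Q4) = 0.086 × 1.293 × 1.124 = 0.1250
σ²_T = Σσ²ᵢ + 2·Σσ_ij = 5.9960 + 2 × 1.1176 = 8.2312
α = (4/3)·(1 − 5.9960/8.2312) = 0.362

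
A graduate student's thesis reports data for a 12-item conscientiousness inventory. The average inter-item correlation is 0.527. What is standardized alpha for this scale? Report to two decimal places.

Standardized α = k·r̄ / (1 + (k−1)·r̄) = 12 × 0.527 / (1 + 11 × 0.527)
  = 6.3240 / 6.7970 = 0.93

α = 0.93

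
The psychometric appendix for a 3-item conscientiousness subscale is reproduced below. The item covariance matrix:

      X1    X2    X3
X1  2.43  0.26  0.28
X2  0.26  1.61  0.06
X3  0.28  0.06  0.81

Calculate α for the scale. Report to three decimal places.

α = 0.298

Σσᵢ² = 2.43 + 1.61 + 0.81 = 4.85
Sum of off-diagonal covariances = 0.60
σ²_total = 4.85 + 2 × 0.60 = 6.05
α = (k/(k−1))·(1 − Σσᵢ²/σ²_total) = (3/2)·(1 − 4.85/6.05) = 0.298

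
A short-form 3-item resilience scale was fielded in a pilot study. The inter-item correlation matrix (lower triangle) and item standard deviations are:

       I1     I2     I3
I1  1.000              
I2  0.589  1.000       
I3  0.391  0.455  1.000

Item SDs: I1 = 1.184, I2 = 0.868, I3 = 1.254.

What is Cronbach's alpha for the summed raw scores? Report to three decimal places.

Σσ²ᵢ = 1.184² + 0.868² + 1.254² = 3.7278
Covariances σ_ij = r_ij · s_i · s_j:
  σ(I1,I2) = 0.589 × 1.184 × 0.868 = 0.6053
  σ(I1,I3) = 0.391 × 1.184 × 1.254 = 0.5805
  σ(I2,I3) = 0.455 × 0.868 × 1.254 = 0.4953
σ²_T = Σσ²ᵢ + 2·Σσ_ij = 3.7278 + 2 × 1.6811 = 7.0900
α = (3/2)·(1 − 3.7278/7.0900) = 0.711

α = 0.711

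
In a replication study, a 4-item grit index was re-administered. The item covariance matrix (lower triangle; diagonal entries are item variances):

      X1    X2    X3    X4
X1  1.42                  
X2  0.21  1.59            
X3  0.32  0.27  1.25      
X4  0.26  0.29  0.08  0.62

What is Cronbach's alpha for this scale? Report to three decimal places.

Σσᵢ² = 1.42 + 1.59 + 1.25 + 0.62 = 4.88
Sum of the distinct covariances = 1.43
σ²_T = 4.88 + 2 × 1.43 = 7.74
α = (k/(k−1))·(1 − Σσᵢ²/σ²_T) = (4/3)·(1 − 4.88/7.74) = 0.493

Cronbach's alpha = 0.493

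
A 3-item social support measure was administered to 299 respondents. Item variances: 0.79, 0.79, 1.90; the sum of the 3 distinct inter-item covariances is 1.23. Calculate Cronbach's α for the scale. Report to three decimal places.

α = 0.621

sum of item variances = 0.79 + 0.79 + 1.90 = 3.48
Sum of distinct covariances = 1.23
Var(T) = sum of item variances + 2·Σcov = 3.48 + 2 × 1.23 = 5.94
α = (3/2)·(1 − 3.48/5.94) = 0.621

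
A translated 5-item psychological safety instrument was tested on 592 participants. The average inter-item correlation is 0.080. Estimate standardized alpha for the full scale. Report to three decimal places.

α = 0.303

Standardized α = k·r̄ / (1 + (k−1)·r̄) = 5 × 0.080 / (1 + 4 × 0.080)
  = 0.4000 / 1.3200 = 0.303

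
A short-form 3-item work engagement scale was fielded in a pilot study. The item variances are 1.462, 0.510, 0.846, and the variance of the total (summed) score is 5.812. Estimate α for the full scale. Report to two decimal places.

α = 0.77

ΣVar(i) = 1.462 + 0.510 + 0.846 = 2.818
α = (k/(k−1))·(1 − ΣVar(i)/Var(T)) = (3/2)·(1 − 2.818/5.812) = 0.77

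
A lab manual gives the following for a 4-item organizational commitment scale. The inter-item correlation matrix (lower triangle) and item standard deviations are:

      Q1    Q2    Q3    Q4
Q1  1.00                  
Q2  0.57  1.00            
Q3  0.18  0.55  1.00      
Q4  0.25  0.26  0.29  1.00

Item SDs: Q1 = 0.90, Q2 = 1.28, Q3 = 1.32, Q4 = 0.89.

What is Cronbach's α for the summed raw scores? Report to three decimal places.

Σσ²ᵢ = 0.90² + 1.28² + 1.32² + 0.89² = 4.9829
Covariances σ_ij = r_ij · s_i · s_j:
  σ(Q1,Q2) = 0.57 × 0.90 × 1.28 = 0.6566
  σ(Q1,Q3) = 0.18 × 0.90 × 1.32 = 0.2138
  σ(Q1,Q4) = 0.25 × 0.90 × 0.89 = 0.2003
  σ(Q2,Q3) = 0.55 × 1.28 × 1.32 = 0.9293
  σ(Q2,Q4) = 0.26 × 1.28 × 0.89 = 0.2962
  σ(Q3,Q4) = 0.29 × 1.32 × 0.89 = 0.3407
σ²_T = Σσ²ᵢ + 2·Σσ_ij = 4.9829 + 2 × 2.6369 = 10.2567
α = (4/3)·(1 − 4.9829/10.2567) = 0.686

Cronbach's α = 0.686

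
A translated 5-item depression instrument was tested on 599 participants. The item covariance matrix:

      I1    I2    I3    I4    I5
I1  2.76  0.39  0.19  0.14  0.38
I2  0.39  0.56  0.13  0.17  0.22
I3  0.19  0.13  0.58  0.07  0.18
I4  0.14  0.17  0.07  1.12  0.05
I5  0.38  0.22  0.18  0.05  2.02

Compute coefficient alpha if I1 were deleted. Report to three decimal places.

Remaining items: I2, I3, I4, I5 (k = 4).
Σσᵢ² = 0.56 + 0.58 + 1.12 + 2.02 = 4.28
σ²_total = 4.28 + 2 × 0.82 = 5.92
α (item deleted) = (4/3)·(1 − 4.28/5.92) = 0.369

α = 0.369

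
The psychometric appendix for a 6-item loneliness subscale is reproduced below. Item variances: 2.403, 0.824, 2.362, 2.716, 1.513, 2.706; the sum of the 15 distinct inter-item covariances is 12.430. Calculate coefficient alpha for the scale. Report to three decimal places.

sum of item variances = 2.403 + 0.824 + 2.362 + 2.716 + 1.513 + 2.706 = 12.524
Sum of distinct covariances = 12.430
σ²_total = sum of item variances + 2·Σcov = 12.524 + 2 × 12.430 = 37.384
α = (6/5)·(1 − 12.524/37.384) = 0.798

α = 0.798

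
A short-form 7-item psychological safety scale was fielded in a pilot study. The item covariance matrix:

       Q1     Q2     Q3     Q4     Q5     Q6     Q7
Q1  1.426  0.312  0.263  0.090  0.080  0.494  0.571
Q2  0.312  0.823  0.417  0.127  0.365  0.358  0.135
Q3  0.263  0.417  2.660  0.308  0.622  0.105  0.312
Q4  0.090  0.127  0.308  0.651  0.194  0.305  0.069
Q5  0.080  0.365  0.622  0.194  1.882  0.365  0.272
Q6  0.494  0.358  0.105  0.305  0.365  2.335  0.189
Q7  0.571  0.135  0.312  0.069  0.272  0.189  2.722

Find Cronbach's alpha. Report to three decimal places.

ΣVar(i) = 1.426 + 0.823 + 2.660 + 0.651 + 1.882 + 2.335 + 2.722 = 12.499
Σ_{i<j} σ_ij = 5.953
total variance = 12.499 + 2 × 5.953 = 24.405
α = (k/(k−1))·(1 − ΣVar(i)/total variance) = (7/6)·(1 − 12.499/24.405) = 0.569

Cronbach's alpha = 0.569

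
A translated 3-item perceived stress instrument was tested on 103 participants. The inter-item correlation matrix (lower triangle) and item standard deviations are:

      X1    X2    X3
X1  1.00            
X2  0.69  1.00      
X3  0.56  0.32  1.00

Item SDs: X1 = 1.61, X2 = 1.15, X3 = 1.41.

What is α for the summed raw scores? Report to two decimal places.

Σσ²ᵢ = 1.61² + 1.15² + 1.41² = 5.9027
Covariances σ_ij = r_ij · s_i · s_j:
  σ(X1,X2) = 0.69 × 1.61 × 1.15 = 1.2775
  σ(X1,X3) = 0.56 × 1.61 × 1.41 = 1.2713
  σ(X2,X3) = 0.32 × 1.15 × 1.41 = 0.5189
σ²_T = Σσ²ᵢ + 2·Σσ_ij = 5.9027 + 2 × 3.0677 = 12.0381
α = (3/2)·(1 − 5.9027/12.0381) = 0.76

α = 0.76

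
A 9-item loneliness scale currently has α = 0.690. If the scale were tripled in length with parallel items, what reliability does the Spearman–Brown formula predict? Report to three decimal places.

predicted reliability = 0.870

Length factor m = 3
α' = m·α / (1 + (m−1)·α)
   = 3 × 0.690 / (1 + (3 − 1) × 0.690)
   = 2.0700 / 2.3800 = 0.870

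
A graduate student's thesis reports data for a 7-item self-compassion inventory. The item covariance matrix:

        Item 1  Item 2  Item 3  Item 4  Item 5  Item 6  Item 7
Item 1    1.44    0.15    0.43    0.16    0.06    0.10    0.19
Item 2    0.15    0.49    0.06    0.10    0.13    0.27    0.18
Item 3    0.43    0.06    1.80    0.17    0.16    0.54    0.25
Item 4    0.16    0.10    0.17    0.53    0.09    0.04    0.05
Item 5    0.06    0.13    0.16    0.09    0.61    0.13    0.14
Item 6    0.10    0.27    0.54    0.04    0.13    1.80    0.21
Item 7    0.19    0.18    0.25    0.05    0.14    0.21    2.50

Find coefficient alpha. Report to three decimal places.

coefficient alpha = 0.514

Σσ²ᵢ = 1.44 + 0.49 + 1.80 + 0.53 + 0.61 + 1.80 + 2.50 = 9.17
Sum of the distinct covariances = 3.61
σ²_T = 9.17 + 2 × 3.61 = 16.39
α = (k/(k−1))·(1 − Σσ²ᵢ/σ²_T) = (7/6)·(1 − 9.17/16.39) = 0.514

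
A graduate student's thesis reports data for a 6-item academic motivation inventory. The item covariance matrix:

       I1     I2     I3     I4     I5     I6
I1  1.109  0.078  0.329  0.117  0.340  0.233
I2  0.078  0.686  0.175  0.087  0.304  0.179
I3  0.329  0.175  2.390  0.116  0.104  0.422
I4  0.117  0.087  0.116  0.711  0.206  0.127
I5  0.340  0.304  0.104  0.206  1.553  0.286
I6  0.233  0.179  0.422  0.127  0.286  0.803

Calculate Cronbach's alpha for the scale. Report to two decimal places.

Cronbach's alpha = 0.55

ΣVar(i) = 1.109 + 0.686 + 2.390 + 0.711 + 1.553 + 0.803 = 7.252
Σ_{i<j} σ_ij = 3.103
σ²_total = 7.252 + 2 × 3.103 = 13.458
α = (k/(k−1))·(1 − ΣVar(i)/σ²_total) = (6/5)·(1 − 7.252/13.458) = 0.55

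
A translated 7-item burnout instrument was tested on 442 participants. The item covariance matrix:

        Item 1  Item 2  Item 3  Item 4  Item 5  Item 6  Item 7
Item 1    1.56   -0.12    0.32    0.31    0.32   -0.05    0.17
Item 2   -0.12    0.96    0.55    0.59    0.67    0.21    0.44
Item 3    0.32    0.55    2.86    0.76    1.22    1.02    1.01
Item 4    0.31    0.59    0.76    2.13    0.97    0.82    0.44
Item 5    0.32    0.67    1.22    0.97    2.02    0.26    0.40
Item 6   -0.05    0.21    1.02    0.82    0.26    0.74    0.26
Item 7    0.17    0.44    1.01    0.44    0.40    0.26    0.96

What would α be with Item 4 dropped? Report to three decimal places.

Remaining items: Item 1, Item 2, Item 3, Item 5, Item 6, Item 7 (k = 6).
Σσᵢ² = 1.56 + 0.96 + 2.86 + 2.02 + 0.74 + 0.96 = 9.10
total variance = 9.10 + 2 × 6.68 = 22.46
α (item deleted) = (6/5)·(1 − 9.10/22.46) = 0.714

α = 0.714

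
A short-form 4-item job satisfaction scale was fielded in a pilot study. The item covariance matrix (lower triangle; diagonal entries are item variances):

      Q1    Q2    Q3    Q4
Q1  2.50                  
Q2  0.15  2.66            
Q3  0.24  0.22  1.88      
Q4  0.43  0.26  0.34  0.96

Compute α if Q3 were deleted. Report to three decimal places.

Remaining items: Q1, Q2, Q4 (k = 3).
ΣVar(i) = 2.50 + 2.66 + 0.96 = 6.12
Var(T) = 6.12 + 2 × 0.84 = 7.80
α (item deleted) = (3/2)·(1 − 6.12/7.80) = 0.323

α = 0.323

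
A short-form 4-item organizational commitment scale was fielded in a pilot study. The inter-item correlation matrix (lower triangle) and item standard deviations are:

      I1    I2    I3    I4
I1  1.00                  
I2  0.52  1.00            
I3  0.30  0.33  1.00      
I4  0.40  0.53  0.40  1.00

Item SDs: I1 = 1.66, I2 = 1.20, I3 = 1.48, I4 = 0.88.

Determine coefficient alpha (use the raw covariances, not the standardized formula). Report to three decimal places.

Σσ²ᵢ = 1.66² + 1.20² + 1.48² + 0.88² = 7.1604
Covariances σ_ij = r_ij · s_i · s_j:
  σ(I1,I2) = 0.52 × 1.66 × 1.20 = 1.0358
  σ(I1,I3) = 0.30 × 1.66 × 1.48 = 0.7370
  σ(I1,I4) = 0.40 × 1.66 × 0.88 = 0.5843
  σ(I2,I3) = 0.33 × 1.20 × 1.48 = 0.5861
  σ(I2,I4) = 0.53 × 1.20 × 0.88 = 0.5597
  σ(I3,I4) = 0.40 × 1.48 × 0.88 = 0.5210
σ²_T = Σσ²ᵢ + 2·Σσ_ij = 7.1604 + 2 × 4.0239 = 15.2082
α = (4/3)·(1 − 7.1604/15.2082) = 0.706

coefficient alpha = 0.706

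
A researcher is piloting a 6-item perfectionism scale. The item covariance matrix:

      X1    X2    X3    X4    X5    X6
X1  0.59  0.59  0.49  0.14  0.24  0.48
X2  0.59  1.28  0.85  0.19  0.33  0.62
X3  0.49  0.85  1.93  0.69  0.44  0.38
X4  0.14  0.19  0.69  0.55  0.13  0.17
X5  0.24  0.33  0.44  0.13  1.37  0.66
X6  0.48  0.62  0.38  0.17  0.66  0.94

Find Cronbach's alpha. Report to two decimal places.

α = 0.79

ΣVar(i) = 0.59 + 1.28 + 1.93 + 0.55 + 1.37 + 0.94 = 6.66
Σ_{i<j} σ_ij = 6.40
σ²_total = 6.66 + 2 × 6.40 = 19.46
α = (k/(k−1))·(1 − ΣVar(i)/σ²_total) = (6/5)·(1 − 6.66/19.46) = 0.79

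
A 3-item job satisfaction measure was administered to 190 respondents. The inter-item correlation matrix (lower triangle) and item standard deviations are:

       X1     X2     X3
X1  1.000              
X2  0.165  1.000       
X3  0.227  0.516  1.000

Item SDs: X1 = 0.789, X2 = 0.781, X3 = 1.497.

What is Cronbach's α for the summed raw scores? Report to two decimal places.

Σσ²ᵢ = 0.789² + 0.781² + 1.497² = 3.4735
Covariances σ_ij = r_ij · s_i · s_j:
  σ(X1,X2) = 0.165 × 0.789 × 0.781 = 0.1017
  σ(X1,X3) = 0.227 × 0.789 × 1.497 = 0.2681
  σ(X2,X3) = 0.516 × 0.781 × 1.497 = 0.6033
σ²_T = Σσ²ᵢ + 2·Σσ_ij = 3.4735 + 2 × 0.9731 = 5.4197
α = (3/2)·(1 − 3.4735/5.4197) = 0.54

α = 0.54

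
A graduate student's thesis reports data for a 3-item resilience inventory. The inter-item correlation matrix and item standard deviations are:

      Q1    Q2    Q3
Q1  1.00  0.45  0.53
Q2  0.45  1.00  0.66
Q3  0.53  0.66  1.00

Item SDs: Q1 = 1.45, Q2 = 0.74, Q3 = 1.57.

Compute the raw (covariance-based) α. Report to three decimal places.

α = 0.735

Σσ²ᵢ = 1.45² + 0.74² + 1.57² = 5.1150
Covariances σ_ij = r_ij · s_i · s_j:
  σ(Q1,Q2) = 0.45 × 1.45 × 0.74 = 0.4828
  σ(Q1,Q3) = 0.53 × 1.45 × 1.57 = 1.2065
  σ(Q2,Q3) = 0.66 × 0.74 × 1.57 = 0.7668
σ²_T = Σσ²ᵢ + 2·Σσ_ij = 5.1150 + 2 × 2.4561 = 10.0272
α = (3/2)·(1 − 5.1150/10.0272) = 0.735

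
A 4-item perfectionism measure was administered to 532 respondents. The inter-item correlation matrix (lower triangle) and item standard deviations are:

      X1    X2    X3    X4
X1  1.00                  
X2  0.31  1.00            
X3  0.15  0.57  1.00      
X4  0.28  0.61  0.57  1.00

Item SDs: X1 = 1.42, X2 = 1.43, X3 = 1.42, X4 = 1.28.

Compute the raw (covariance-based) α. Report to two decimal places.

Σσ²ᵢ = 1.42² + 1.43² + 1.42² + 1.28² = 7.7161
Covariances σ_ij = r_ij · s_i · s_j:
  σ(X1,X2) = 0.31 × 1.42 × 1.43 = 0.6295
  σ(X1,X3) = 0.15 × 1.42 × 1.42 = 0.3025
  σ(X1,X4) = 0.28 × 1.42 × 1.28 = 0.5089
  σ(X2,X3) = 0.57 × 1.43 × 1.42 = 1.1574
  σ(X2,X4) = 0.61 × 1.43 × 1.28 = 1.1165
  σ(X3,X4) = 0.57 × 1.42 × 1.28 = 1.0360
σ²_T = Σσ²ᵢ + 2·Σσ_ij = 7.7161 + 2 × 4.7508 = 17.2177
α = (4/3)·(1 − 7.7161/17.2177) = 0.74

α = 0.74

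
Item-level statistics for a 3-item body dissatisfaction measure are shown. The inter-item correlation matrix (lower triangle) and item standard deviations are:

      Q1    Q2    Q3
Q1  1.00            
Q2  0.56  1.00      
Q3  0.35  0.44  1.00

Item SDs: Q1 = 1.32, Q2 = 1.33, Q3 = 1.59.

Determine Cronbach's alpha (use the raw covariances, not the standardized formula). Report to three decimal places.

Σσ²ᵢ = 1.32² + 1.33² + 1.59² = 6.0394
Covariances σ_ij = r_ij · s_i · s_j:
  σ(Q1,Q2) = 0.56 × 1.32 × 1.33 = 0.9831
  σ(Q1,Q3) = 0.35 × 1.32 × 1.59 = 0.7346
  σ(Q2,Q3) = 0.44 × 1.33 × 1.59 = 0.9305
σ²_T = Σσ²ᵢ + 2·Σσ_ij = 6.0394 + 2 × 2.6482 = 11.3358
α = (3/2)·(1 − 6.0394/11.3358) = 0.701

Cronbach's alpha = 0.701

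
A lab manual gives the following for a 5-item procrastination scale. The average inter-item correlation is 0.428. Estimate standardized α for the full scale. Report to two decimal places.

Standardized α = k·r̄ / (1 + (k−1)·r̄) = 5 × 0.428 / (1 + 4 × 0.428)
  = 2.1400 / 2.7120 = 0.79

α = 0.79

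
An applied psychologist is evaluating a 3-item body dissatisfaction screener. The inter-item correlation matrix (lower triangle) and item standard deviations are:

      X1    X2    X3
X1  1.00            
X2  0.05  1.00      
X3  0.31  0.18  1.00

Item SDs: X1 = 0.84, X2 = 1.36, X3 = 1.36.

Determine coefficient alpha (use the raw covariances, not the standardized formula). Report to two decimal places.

α = 0.38

Σσ²ᵢ = 0.84² + 1.36² + 1.36² = 4.4048
Covariances σ_ij = r_ij · s_i · s_j:
  σ(X1,X2) = 0.05 × 0.84 × 1.36 = 0.0571
  σ(X1,X3) = 0.31 × 0.84 × 1.36 = 0.3541
  σ(X2,X3) = 0.18 × 1.36 × 1.36 = 0.3329
σ²_T = Σσ²ᵢ + 2·Σσ_ij = 4.4048 + 2 × 0.7441 = 5.8930
α = (3/2)·(1 − 4.4048/5.8930) = 0.38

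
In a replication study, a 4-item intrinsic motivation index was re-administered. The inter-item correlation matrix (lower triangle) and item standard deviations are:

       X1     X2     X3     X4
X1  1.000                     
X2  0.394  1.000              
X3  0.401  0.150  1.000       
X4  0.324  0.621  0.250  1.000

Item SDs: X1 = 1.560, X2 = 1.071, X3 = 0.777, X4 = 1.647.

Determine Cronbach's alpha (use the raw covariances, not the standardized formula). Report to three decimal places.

Σσ²ᵢ = 1.560² + 1.071² + 0.777² + 1.647² = 6.8970
Covariances σ_ij = r_ij · s_i · s_j:
  σ(X1,X2) = 0.394 × 1.560 × 1.071 = 0.6583
  σ(X1,X3) = 0.401 × 1.560 × 0.777 = 0.4861
  σ(X1,X4) = 0.324 × 1.560 × 1.647 = 0.8325
  σ(X2,X3) = 0.150 × 1.071 × 0.777 = 0.1248
  σ(X2,X4) = 0.621 × 1.071 × 1.647 = 1.0954
  σ(X3,X4) = 0.250 × 0.777 × 1.647 = 0.3199
σ²_T = Σσ²ᵢ + 2·Σσ_ij = 6.8970 + 2 × 3.5170 = 13.9310
α = (4/3)·(1 − 6.8970/13.9310) = 0.673

α = 0.673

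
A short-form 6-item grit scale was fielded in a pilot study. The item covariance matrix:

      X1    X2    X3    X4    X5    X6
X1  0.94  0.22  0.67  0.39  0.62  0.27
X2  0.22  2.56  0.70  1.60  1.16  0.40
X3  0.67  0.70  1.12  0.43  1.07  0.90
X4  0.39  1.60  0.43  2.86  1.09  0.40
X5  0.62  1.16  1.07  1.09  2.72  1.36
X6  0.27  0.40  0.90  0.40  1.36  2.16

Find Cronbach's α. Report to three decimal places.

Σσᵢ² = 0.94 + 2.56 + 1.12 + 2.86 + 2.72 + 2.16 = 12.36
Σ_{i<j} σ_ij = 11.28
Var(T) = 12.36 + 2 × 11.28 = 34.92
α = (k/(k−1))·(1 − Σσᵢ²/Var(T)) = (6/5)·(1 − 12.36/34.92) = 0.775

Cronbach's α = 0.775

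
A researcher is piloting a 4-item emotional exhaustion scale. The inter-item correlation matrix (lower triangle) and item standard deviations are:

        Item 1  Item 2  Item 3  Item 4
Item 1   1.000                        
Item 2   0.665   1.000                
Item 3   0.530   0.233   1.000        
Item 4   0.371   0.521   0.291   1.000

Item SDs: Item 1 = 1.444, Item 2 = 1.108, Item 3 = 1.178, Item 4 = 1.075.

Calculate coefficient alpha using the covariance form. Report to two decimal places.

coefficient alpha = 0.76

Σσ²ᵢ = 1.444² + 1.108² + 1.178² + 1.075² = 5.8561
Covariances σ_ij = r_ij · s_i · s_j:
  σ(Item 1,Item 2) = 0.665 × 1.444 × 1.108 = 1.0640
  σ(Item 1,Item 3) = 0.530 × 1.444 × 1.178 = 0.9015
  σ(Item 1,Item 4) = 0.371 × 1.444 × 1.075 = 0.5759
  σ(Item 2,Item 3) = 0.233 × 1.108 × 1.178 = 0.3041
  σ(Item 2,Item 4) = 0.521 × 1.108 × 1.075 = 0.6206
  σ(Item 3,Item 4) = 0.291 × 1.178 × 1.075 = 0.3685
σ²_T = Σσ²ᵢ + 2·Σσ_ij = 5.8561 + 2 × 3.8346 = 13.5253
α = (4/3)·(1 − 5.8561/13.5253) = 0.76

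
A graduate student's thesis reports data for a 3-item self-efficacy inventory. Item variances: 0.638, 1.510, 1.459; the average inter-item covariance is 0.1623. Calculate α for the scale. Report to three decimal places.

sum of item variances = 0.638 + 1.510 + 1.459 = 3.607
Sum of the 3 distinct covariances = 3 × 0.1623 = 0.4869
total variance = sum of item variances + 2·Σcov = 3.607 + 2 × 0.4869 = 4.5808
α = (3/2)·(1 − 3.607/4.5808) = 0.319

α = 0.319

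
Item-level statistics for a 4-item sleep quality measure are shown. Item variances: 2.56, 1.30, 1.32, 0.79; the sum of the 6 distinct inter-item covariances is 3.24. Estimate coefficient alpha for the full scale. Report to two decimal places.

Σσᵢ² = 2.56 + 1.30 + 1.32 + 0.79 = 5.97
Sum of distinct covariances = 3.24
total variance = Σσᵢ² + 2·Σcov = 5.97 + 2 × 3.24 = 12.45
α = (4/3)·(1 − 5.97/12.45) = 0.69

coefficient alpha = 0.69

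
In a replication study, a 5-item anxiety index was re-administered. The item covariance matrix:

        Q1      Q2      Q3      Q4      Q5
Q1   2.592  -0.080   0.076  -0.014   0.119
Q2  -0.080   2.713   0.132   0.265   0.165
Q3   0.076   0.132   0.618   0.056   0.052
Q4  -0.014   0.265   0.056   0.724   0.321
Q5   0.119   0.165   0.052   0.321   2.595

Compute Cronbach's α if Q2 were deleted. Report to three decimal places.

Remaining items: Q1, Q3, Q4, Q5 (k = 4).
Σσᵢ² = 2.592 + 0.618 + 0.724 + 2.595 = 6.529
Var(T) = 6.529 + 2 × 0.610 = 7.749
α (item deleted) = (4/3)·(1 − 6.529/7.749) = 0.210

α = 0.210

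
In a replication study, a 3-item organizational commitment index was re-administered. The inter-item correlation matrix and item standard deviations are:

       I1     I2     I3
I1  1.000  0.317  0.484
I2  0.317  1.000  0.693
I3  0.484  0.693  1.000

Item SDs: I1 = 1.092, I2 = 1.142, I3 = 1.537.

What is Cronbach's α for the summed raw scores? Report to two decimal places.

Σσ²ᵢ = 1.092² + 1.142² + 1.537² = 4.8590
Covariances σ_ij = r_ij · s_i · s_j:
  σ(I1,I2) = 0.317 × 1.092 × 1.142 = 0.3953
  σ(I1,I3) = 0.484 × 1.092 × 1.537 = 0.8123
  σ(I2,I3) = 0.693 × 1.142 × 1.537 = 1.2164
σ²_T = Σσ²ᵢ + 2·Σσ_ij = 4.8590 + 2 × 2.4240 = 9.7070
α = (3/2)·(1 − 4.8590/9.7070) = 0.75

α = 0.75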